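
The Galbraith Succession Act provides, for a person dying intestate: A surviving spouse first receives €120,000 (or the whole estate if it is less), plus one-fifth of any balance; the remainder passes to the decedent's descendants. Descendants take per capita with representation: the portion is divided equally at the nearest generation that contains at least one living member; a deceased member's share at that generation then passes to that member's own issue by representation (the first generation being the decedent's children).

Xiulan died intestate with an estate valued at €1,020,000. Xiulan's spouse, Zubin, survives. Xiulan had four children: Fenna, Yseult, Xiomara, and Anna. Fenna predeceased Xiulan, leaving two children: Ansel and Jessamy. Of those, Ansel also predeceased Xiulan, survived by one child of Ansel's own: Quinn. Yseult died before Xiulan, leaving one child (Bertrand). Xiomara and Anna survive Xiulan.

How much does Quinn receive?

Quinn receives €90,000.

Zubin first takes €120,000, leaving a balance of €900,000. Zubin then takes one-fifth of the balance (€180,000), for a total of €300,000. The remaining €720,000 passes to the descendants.
The descendants' portion (€720,000) is divided into 4 shares of €180,000: Xiomara and Anna each take €180,000; Fenna's €180,000 share passes to Fenna's issue; Yseult's €180,000 share passes to Yseult's issue.
Fenna's share (€180,000) is divided into 2 shares of €90,000: Jessamy takes €90,000; Ansel's €90,000 share passes to Ansel's issue.
Ansel's share (€90,000) passes entirely to Quinn.
Yseult's share (€180,000) passes entirely to Bertrand.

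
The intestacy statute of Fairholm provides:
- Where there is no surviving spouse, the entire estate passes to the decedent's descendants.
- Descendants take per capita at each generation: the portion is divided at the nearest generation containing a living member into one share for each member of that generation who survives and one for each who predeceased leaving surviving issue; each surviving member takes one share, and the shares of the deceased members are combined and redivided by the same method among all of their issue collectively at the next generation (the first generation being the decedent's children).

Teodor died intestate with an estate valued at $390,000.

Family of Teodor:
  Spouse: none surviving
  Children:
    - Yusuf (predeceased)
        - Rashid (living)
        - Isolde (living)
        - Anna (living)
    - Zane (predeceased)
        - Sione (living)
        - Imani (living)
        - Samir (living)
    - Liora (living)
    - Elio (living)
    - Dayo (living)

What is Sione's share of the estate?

The entire $390,000 passes to the descendants.
That amount ($390,000) is divided at the children's generation into 5 shares of $78,000. Liora, Elio, and Dayo each take $78,000. The 2 shares of the deceased (Yusuf and Zane) are combined into a pool of $156,000.
That pool ($156,000) is divided at the grandchildren's generation equally among Rashid, Isolde, Anna, Sione, Imani, and Samir: $26,000 each.

Sione receives $26,000.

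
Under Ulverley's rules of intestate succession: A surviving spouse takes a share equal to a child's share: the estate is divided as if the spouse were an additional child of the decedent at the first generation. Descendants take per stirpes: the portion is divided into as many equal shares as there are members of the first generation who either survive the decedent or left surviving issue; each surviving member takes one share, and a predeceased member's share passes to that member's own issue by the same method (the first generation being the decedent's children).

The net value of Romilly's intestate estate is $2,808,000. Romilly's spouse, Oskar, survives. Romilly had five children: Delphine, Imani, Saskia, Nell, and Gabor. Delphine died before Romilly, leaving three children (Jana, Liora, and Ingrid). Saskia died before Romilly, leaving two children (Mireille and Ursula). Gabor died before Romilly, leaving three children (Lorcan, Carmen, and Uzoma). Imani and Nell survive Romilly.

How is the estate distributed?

Oskar: $468,000; Jana: $156,000; Liora: $156,000; Ingrid: $156,000; Imani: $468,000; Mireille: $234,000; Ursula: $234,000; Nell: $468,000; Lorcan: $156,000; Carmen: $156,000; Uzoma: $156,000

The spouse counts as an additional share at the children's level, so there are 6 primary shares of $468,000. Oskar takes one such share ($468,000).
The children's combined portion ($2,340,000) is divided into 5 shares of $468,000: Imani and Nell each take $468,000; Delphine's $468,000 share passes to Delphine's issue; Saskia's $468,000 share passes to Saskia's issue; Gabor's $468,000 share passes to Gabor's issue.
Delphine's share ($468,000) is divided into 3 shares of $156,000: Jana, Liora, and Ingrid each take $156,000.
Saskia's share ($468,000) is divided into 2 shares of $234,000: Mireille and Ursula each take $234,000.
Gabor's share ($468,000) is divided into 3 shares of $156,000: Lorcan, Carmen, and Uzoma each take $156,000.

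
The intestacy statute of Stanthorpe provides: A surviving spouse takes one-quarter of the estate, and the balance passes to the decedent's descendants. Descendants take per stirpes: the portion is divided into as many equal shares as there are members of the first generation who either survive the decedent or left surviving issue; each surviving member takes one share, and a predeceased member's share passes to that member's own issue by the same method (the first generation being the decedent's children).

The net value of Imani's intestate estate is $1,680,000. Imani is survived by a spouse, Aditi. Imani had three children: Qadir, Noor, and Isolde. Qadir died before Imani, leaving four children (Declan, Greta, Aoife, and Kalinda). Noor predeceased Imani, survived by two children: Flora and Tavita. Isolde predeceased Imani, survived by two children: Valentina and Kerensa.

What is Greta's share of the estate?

Aditi takes one-quarter of $1,680,000 = $420,000. The remaining $1,260,000 passes to the descendants.
The descendants' portion ($1,260,000) is divided into 3 shares of $420,000: Qadir's $420,000 share passes to Qadir's issue; Noor's $420,000 share passes to Noor's issue; Isolde's $420,000 share passes to Isolde's issue.
Qadir's share ($420,000) is divided into 4 shares of $105,000: Declan, Greta, Aoife, and Kalinda each take $105,000.
Noor's share ($420,000) is divided into 2 shares of $210,000: Flora and Tavita each take $210,000.
Isolde's share ($420,000) is divided into 2 shares of $210,000: Valentina and Kerensa each take $210,000.

Greta receives $105,000.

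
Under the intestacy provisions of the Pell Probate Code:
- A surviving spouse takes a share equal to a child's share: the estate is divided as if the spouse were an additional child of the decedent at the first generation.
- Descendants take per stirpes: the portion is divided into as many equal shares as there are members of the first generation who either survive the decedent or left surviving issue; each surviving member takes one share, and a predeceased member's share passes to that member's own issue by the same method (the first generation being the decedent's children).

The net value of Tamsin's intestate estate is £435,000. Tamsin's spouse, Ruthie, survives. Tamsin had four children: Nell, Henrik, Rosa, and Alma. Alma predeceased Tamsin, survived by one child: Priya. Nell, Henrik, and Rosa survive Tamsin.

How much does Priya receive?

Priya receives £87,000.

The spouse counts as an additional share at the children's level, so there are 5 primary shares of £87,000. Ruthie takes one such share (£87,000).
The children's combined portion (£348,000) is divided into 4 shares of £87,000: Nell, Henrik, and Rosa each take £87,000; Alma's £87,000 share passes to Alma's issue.
Alma's share (£87,000) passes entirely to Priya.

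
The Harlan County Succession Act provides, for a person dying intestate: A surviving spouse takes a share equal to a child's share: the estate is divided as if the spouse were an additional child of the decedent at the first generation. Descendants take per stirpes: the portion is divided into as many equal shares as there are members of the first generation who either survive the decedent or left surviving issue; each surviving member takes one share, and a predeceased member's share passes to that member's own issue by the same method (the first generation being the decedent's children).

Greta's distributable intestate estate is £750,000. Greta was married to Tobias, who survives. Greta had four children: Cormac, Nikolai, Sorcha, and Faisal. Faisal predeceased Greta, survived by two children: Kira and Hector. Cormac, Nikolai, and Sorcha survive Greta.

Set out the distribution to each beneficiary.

Tobias: £150,000; Cormac: £150,000; Nikolai: £150,000; Sorcha: £150,000; Kira: £75,000; Hector: £75,000

The spouse counts as an additional share at the children's level, so there are 5 primary shares of £150,000. Tobias takes one such share (£150,000).
The children's combined portion (£600,000) is divided into 4 shares of £150,000: Cormac, Nikolai, and Sorcha each take £150,000; Faisal's £150,000 share passes to Faisal's issue.
Faisal's share (£150,000) is divided into 2 shares of £75,000: Kira and Hector each take £75,000.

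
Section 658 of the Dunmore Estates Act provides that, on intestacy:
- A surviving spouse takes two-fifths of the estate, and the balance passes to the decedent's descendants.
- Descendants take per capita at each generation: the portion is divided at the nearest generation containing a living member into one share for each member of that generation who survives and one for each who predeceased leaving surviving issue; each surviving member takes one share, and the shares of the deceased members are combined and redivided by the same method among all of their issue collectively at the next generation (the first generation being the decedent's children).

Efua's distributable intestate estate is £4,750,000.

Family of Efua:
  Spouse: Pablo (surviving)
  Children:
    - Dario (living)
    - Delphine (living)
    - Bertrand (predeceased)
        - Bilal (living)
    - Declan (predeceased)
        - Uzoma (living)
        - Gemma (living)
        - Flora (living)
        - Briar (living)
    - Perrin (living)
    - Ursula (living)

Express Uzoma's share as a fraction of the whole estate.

Uzoma receives 1/25 of the estate.

Pablo takes two-fifths of £4,750,000 = £1,900,000. The remaining £2,850,000 passes to the descendants.
The descendants' portion (£2,850,000) is divided at the children's generation into 6 shares of £475,000. Dario, Delphine, Perrin, and Ursula each take £475,000. The 2 shares of the deceased (Bertrand and Declan) are combined into a pool of £950,000.
That pool (£950,000) is divided at the grandchildren's generation equally among Bilal, Uzoma, Gemma, Flora, and Briar: £190,000 each.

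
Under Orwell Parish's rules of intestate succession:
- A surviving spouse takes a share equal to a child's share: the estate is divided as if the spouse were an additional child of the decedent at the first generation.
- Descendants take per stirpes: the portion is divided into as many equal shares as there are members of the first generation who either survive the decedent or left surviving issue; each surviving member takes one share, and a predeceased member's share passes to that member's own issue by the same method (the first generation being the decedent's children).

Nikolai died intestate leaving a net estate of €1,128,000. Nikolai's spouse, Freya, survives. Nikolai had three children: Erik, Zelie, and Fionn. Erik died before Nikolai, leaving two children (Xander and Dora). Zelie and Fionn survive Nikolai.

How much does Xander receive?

The spouse counts as an additional share at the children's level, so there are 4 primary shares of €282,000. Freya takes one such share (€282,000).
The children's combined portion (€846,000) is divided into 3 shares of €282,000: Zelie and Fionn each take €282,000; Erik's €282,000 share passes to Erik's issue.
Erik's share (€282,000) is divided into 2 shares of €141,000: Xander and Dora each take €141,000.

Xander receives €141,000.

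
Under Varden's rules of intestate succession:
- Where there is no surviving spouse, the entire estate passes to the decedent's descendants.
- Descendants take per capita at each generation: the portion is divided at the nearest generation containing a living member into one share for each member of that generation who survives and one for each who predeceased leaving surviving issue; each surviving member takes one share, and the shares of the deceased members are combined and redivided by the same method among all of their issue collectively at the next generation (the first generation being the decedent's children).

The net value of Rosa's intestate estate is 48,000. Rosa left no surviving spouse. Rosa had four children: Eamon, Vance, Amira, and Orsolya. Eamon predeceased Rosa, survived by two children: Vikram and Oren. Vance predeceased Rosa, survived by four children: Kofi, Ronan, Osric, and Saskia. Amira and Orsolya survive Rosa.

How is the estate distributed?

The entire 48,000 passes to the descendants.
That amount (48,000) is divided at the children's generation into 4 shares of 12,000. Amira and Orsolya each take 12,000. The 2 shares of the deceased (Eamon and Vance) are combined into a pool of 24,000.
That pool (24,000) is divided at the grandchildren's generation equally among Vikram, Oren, Kofi, Ronan, Osric, and Saskia: 4,000 each.

Vikram: 4,000; Oren: 4,000; Kofi: 4,000; Ronan: 4,000; Osric: 4,000; Saskia: 4,000; Amira: 12,000; Orsolya: 12,000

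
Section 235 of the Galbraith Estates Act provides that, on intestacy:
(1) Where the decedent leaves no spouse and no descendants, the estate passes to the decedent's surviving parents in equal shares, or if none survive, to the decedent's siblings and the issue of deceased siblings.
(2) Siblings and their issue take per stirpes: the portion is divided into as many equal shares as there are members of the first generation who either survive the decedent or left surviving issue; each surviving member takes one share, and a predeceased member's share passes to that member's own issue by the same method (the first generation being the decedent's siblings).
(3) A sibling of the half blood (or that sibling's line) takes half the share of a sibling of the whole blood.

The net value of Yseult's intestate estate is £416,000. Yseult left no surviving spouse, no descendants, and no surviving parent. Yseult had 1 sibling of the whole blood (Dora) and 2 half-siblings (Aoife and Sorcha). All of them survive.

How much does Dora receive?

Dora receives £208,000.

The entire £416,000 passes to the siblings and their issue.
Counting each half-blood sibling's line as half a unit, there are 2 units in £416,000, so one unit is £208,000. Whole-blood lines (Dora) take £208,000 each; half-blood lines (Aoife and Sorcha) take £104,000 each.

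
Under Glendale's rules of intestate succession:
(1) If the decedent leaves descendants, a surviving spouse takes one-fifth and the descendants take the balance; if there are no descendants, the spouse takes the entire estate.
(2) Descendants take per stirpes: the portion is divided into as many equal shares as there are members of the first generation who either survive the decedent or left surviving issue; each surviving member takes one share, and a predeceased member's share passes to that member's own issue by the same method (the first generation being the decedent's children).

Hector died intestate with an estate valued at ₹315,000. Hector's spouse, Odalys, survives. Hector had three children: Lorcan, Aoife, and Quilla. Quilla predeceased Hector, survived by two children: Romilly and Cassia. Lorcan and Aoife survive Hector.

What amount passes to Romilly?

Romilly receives ₹42,000.

Odalys takes one-fifth of ₹315,000 = ₹63,000. The remaining ₹252,000 passes to the descendants.
The descendants' portion (₹252,000) is divided into 3 shares of ₹84,000: Lorcan and Aoife each take ₹84,000; Quilla's ₹84,000 share passes to Quilla's issue.
Quilla's share (₹84,000) is divided into 2 shares of ₹42,000: Romilly and Cassia each take ₹42,000.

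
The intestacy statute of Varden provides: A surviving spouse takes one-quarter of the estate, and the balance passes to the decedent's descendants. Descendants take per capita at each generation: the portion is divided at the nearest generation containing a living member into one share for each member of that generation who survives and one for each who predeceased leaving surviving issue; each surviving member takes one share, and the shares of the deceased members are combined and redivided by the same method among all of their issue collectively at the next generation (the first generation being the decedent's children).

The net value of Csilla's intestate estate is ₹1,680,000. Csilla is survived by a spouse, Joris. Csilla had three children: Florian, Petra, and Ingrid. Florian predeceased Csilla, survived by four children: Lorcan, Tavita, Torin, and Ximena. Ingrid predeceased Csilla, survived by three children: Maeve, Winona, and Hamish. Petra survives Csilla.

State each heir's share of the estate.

Joris: ₹420,000; Lorcan: ₹120,000; Tavita: ₹120,000; Torin: ₹120,000; Ximena: ₹120,000; Petra: ₹420,000; Maeve: ₹120,000; Winona: ₹120,000; Hamish: ₹120,000

Joris takes one-quarter of ₹1,680,000 = ₹420,000. The remaining ₹1,260,000 passes to the descendants.
The descendants' portion (₹1,260,000) is divided at the children's generation into 3 shares of ₹420,000. Petra takes ₹420,000. The 2 shares of the deceased (Florian and Ingrid) are combined into a pool of ₹840,000.
That pool (₹840,000) is divided at the grandchildren's generation equally among Lorcan, Tavita, Torin, Ximena, Maeve, Winona, and Hamish: ₹120,000 each.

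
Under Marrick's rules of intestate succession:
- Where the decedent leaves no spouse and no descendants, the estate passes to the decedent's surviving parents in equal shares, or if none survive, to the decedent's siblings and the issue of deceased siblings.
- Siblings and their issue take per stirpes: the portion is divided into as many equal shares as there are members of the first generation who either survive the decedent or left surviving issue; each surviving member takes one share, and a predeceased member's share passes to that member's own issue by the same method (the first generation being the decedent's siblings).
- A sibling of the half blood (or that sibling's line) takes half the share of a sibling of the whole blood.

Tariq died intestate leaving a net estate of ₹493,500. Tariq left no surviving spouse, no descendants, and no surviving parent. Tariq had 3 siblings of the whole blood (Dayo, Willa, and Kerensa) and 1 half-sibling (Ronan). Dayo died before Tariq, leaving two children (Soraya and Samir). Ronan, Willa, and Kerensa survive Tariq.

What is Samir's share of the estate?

The entire ₹493,500 passes to the siblings and their issue.
Counting each half-blood sibling's line as half a unit, there are 7/2 units in ₹493,500, so one unit is ₹141,000. Whole-blood lines (Dayo, Willa, and Kerensa) take ₹141,000 each; half-blood lines (Ronan) take ₹70,500 each.
Dayo's share (₹141,000) is divided into 2 shares of ₹70,500: Soraya and Samir each take ₹70,500.

Samir receives ₹70,500.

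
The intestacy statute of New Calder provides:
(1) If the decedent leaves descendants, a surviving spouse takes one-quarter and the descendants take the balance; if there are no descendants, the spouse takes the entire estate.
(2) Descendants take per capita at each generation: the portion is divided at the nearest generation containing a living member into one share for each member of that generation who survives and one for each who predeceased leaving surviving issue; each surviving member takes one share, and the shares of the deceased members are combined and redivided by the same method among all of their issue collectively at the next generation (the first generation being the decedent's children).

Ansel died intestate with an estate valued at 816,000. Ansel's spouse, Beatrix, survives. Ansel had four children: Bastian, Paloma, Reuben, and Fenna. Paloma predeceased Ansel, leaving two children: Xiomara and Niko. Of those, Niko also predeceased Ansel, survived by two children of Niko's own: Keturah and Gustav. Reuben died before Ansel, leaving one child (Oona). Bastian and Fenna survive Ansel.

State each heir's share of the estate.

Beatrix takes one-quarter of 816,000 = 204,000. The remaining 612,000 passes to the descendants.
The descendants' portion (612,000) is divided at the children's generation into 4 shares of 153,000. Bastian and Fenna each take 153,000. The 2 shares of the deceased (Paloma and Reuben) are combined into a pool of 306,000.
That pool (306,000) is divided at the grandchildren's generation into 3 shares of 102,000. Xiomara and Oona each take 102,000. The remaining share for the deceased Niko (102,000) is carried to the next generation.
That pool (102,000) is divided at the great-grandchildren's generation equally among Keturah and Gustav: 51,000 each.

Beatrix: 204,000; Bastian: 153,000; Xiomara: 102,000; Keturah: 51,000; Gustav: 51,000; Oona: 102,000; Fenna: 153,000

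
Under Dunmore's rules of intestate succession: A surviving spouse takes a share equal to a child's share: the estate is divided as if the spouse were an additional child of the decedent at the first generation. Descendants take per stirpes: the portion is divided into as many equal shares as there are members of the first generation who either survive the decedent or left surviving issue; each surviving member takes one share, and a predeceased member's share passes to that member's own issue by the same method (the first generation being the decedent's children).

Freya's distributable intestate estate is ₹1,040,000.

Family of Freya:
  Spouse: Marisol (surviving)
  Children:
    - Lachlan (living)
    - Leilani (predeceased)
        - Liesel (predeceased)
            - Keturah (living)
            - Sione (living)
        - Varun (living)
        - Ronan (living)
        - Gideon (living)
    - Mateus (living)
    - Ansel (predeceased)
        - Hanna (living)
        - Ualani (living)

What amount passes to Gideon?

The spouse counts as an additional share at the children's level, so there are 5 primary shares of ₹208,000. Marisol takes one such share (₹208,000).
The children's combined portion (₹832,000) is divided into 4 shares of ₹208,000: Lachlan and Mateus each take ₹208,000; Leilani's ₹208,000 share passes to Leilani's issue; Ansel's ₹208,000 share passes to Ansel's issue.
Leilani's share (₹208,000) is divided into 4 shares of ₹52,000: Varun, Ronan, and Gideon each take ₹52,000; Liesel's ₹52,000 share passes to Liesel's issue.
Liesel's share (₹52,000) is divided into 2 shares of ₹26,000: Keturah and Sione each take ₹26,000.
Ansel's share (₹208,000) is divided into 2 shares of ₹104,000: Hanna and Ualani each take ₹104,000.

Gideon receives ₹52,000.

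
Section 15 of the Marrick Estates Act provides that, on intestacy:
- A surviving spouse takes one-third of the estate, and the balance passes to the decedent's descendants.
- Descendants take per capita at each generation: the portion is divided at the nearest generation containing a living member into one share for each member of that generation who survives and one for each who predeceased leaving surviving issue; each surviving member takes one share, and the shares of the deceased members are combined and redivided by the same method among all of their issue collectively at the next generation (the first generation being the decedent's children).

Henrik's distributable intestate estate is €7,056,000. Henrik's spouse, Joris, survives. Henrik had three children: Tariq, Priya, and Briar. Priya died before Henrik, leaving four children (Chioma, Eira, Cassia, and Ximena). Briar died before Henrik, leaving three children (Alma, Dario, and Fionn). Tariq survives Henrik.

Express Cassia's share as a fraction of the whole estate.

Cassia receives 4/63 of the estate.

Joris takes one-third of €7,056,000 = €2,352,000. The remaining €4,704,000 passes to the descendants.
The descendants' portion (€4,704,000) is divided at the children's generation into 3 shares of €1,568,000. Tariq takes €1,568,000. The 2 shares of the deceased (Priya and Briar) are combined into a pool of €3,136,000.
That pool (€3,136,000) is divided at the grandchildren's generation equally among Chioma, Eira, Cassia, Ximena, Alma, Dario, and Fionn: €448,000 each.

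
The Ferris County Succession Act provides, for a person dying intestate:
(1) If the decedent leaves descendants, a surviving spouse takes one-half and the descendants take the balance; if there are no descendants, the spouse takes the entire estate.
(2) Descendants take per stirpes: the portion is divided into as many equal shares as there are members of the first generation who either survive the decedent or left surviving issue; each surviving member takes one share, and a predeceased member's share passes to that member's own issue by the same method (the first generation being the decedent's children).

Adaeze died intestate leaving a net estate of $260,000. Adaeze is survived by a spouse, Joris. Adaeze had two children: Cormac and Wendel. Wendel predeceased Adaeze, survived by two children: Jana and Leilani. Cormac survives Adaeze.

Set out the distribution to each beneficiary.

Joris takes one-half of $260,000 = $130,000. The remaining $130,000 passes to the descendants.
The descendants' portion ($130,000) is divided into 2 shares of $65,000: Cormac takes $65,000; Wendel's $65,000 share passes to Wendel's issue.
Wendel's share ($65,000) is divided into 2 shares of $32,500: Jana and Leilani each take $32,500.

Joris: $130,000; Cormac: $65,000; Jana: $32,500; Leilani: $32,500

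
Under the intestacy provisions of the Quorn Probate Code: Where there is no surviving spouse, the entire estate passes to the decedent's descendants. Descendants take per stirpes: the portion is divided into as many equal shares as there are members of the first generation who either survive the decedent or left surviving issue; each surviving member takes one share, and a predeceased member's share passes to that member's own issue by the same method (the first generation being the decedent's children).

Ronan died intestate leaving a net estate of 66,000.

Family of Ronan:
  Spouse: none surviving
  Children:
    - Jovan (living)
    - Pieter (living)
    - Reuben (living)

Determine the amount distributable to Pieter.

Pieter receives 22,000.

The entire 66,000 passes to the descendants.
That amount (66,000) is divided into 3 shares of 22,000: Jovan, Pieter, and Reuben each take 22,000.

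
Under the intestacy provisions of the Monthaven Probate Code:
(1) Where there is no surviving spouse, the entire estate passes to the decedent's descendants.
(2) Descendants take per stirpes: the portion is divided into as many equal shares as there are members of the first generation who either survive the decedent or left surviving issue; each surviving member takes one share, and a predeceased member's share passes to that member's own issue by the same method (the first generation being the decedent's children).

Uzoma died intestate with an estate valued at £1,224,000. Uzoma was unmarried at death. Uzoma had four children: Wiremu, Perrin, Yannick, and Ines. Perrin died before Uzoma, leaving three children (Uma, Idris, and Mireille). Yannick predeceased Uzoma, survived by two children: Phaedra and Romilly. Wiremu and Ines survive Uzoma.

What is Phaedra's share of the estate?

The entire £1,224,000 passes to the descendants.
That amount (£1,224,000) is divided into 4 shares of £306,000: Wiremu and Ines each take £306,000; Perrin's £306,000 share passes to Perrin's issue; Yannick's £306,000 share passes to Yannick's issue.
Perrin's share (£306,000) is divided into 3 shares of £102,000: Uma, Idris, and Mireille each take £102,000.
Yannick's share (£306,000) is divided into 2 shares of £153,000: Phaedra and Romilly each take £153,000.

Phaedra receives £153,000.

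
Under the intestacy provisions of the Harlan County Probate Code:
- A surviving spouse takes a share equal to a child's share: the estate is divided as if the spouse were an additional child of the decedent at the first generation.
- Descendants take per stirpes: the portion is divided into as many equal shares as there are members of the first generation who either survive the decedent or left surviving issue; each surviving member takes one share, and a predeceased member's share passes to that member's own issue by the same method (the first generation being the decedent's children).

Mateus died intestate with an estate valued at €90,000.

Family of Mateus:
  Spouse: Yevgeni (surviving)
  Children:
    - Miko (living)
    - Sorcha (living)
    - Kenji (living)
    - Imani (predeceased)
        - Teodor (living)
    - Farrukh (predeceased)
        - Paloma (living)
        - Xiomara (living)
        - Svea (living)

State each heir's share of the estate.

The spouse counts as an additional share at the children's level, so there are 6 primary shares of €15,000. Yevgeni takes one such share (€15,000).
The children's combined portion (€75,000) is divided into 5 shares of €15,000: Miko, Sorcha, and Kenji each take €15,000; Imani's €15,000 share passes to Imani's issue; Farrukh's €15,000 share passes to Farrukh's issue.
Imani's share (€15,000) passes entirely to Teodor.
Farrukh's share (€15,000) is divided into 3 shares of €5,000: Paloma, Xiomara, and Svea each take €5,000.

Yevgeni: €15,000; Miko: €15,000; Sorcha: €15,000; Kenji: €15,000; Teodor: €15,000; Paloma: €5,000; Xiomara: €5,000; Svea: €5,000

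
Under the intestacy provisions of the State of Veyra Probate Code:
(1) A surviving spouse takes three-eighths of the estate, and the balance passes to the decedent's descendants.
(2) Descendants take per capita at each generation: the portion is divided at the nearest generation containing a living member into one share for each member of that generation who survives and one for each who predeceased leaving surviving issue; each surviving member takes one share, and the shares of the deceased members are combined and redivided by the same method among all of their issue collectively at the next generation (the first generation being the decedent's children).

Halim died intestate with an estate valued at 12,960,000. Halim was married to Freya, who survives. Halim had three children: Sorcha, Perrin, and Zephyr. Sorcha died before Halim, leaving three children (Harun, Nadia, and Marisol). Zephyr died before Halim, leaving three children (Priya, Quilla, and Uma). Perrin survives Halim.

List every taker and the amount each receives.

Freya takes three-eighths of 12,960,000 = 4,860,000. The remaining 8,100,000 passes to the descendants.
The descendants' portion (8,100,000) is divided at the children's generation into 3 shares of 2,700,000. Perrin takes 2,700,000. The 2 shares of the deceased (Sorcha and Zephyr) are combined into a pool of 5,400,000.
That pool (5,400,000) is divided at the grandchildren's generation equally among Harun, Nadia, Marisol, Priya, Quilla, and Uma: 900,000 each.

Freya: 4,860,000; Harun: 900,000; Nadia: 900,000; Marisol: 900,000; Perrin: 2,700,000; Priya: 900,000; Quilla: 900,000; Uma: 900,000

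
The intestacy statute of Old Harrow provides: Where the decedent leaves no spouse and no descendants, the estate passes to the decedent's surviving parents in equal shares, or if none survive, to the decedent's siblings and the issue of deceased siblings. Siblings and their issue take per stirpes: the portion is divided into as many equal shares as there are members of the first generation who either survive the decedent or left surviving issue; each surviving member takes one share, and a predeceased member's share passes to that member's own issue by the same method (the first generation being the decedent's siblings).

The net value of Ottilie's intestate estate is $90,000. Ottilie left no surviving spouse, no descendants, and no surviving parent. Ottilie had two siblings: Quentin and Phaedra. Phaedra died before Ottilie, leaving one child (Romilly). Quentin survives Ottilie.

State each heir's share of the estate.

Quentin: $45,000; Romilly: $45,000

The entire $90,000 passes to the siblings and their issue.
That amount ($90,000) is divided into 2 shares of $45,000: Quentin takes $45,000; Phaedra's $45,000 share passes to Phaedra's issue.
Phaedra's share ($45,000) passes entirely to Romilly.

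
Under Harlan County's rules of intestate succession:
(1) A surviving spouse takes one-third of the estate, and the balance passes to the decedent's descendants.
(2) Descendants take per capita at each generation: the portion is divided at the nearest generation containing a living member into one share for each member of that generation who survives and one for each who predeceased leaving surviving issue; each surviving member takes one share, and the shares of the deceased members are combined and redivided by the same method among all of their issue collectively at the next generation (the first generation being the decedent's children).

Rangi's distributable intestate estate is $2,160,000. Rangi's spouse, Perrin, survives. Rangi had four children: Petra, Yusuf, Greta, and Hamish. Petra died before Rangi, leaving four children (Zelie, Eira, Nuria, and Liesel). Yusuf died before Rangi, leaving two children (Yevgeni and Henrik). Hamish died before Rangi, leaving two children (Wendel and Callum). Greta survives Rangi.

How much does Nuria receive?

Nuria receives $135,000.

Perrin takes one-third of $2,160,000 = $720,000. The remaining $1,440,000 passes to the descendants.
The descendants' portion ($1,440,000) is divided at the children's generation into 4 shares of $360,000. Greta takes $360,000. The 3 shares of the deceased (Petra, Yusuf, and Hamish) are combined into a pool of $1,080,000.
That pool ($1,080,000) is divided at the grandchildren's generation equally among Zelie, Eira, Nuria, Liesel, Yevgeni, Henrik, Wendel, and Callum: $135,000 each.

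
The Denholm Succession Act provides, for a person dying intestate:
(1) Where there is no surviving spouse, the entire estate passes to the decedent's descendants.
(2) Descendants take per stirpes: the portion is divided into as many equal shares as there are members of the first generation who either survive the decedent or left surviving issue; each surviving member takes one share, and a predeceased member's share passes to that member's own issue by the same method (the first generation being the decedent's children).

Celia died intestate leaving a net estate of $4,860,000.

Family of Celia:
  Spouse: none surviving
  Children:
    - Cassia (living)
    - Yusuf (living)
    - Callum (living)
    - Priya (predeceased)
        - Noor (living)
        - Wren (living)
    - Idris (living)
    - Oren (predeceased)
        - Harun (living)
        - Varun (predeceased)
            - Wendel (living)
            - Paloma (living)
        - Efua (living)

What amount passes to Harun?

The entire $4,860,000 passes to the descendants.
That amount ($4,860,000) is divided into 6 shares of $810,000: Cassia, Yusuf, Callum, and Idris each take $810,000; Priya's $810,000 share passes to Priya's issue; Oren's $810,000 share passes to Oren's issue.
Priya's share ($810,000) is divided into 2 shares of $405,000: Noor and Wren each take $405,000.
Oren's share ($810,000) is divided into 3 shares of $270,000: Harun and Efua each take $270,000; Varun's $270,000 share passes to Varun's issue.
Varun's share ($270,000) is divided into 2 shares of $135,000: Wendel and Paloma each take $135,000.

Harun receives $270,000.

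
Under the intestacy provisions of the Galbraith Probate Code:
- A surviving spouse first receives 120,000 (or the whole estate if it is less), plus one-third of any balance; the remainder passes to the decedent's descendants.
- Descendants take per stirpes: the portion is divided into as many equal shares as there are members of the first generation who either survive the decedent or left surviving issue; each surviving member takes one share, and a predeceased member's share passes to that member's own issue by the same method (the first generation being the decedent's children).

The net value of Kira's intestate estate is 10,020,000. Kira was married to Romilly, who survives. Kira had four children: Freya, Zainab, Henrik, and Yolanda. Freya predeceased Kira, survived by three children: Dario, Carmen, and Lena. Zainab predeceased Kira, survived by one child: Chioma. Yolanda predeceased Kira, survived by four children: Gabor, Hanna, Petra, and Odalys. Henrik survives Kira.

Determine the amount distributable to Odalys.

Odalys receives 412,500.

Romilly first takes 120,000, leaving a balance of 9,900,000. Romilly then takes one-third of the balance (3,300,000), for a total of 3,420,000. The remaining 6,600,000 passes to the descendants.
The descendants' portion (6,600,000) is divided into 4 shares of 1,650,000: Henrik takes 1,650,000; Freya's 1,650,000 share passes to Freya's issue; Zainab's 1,650,000 share passes to Zainab's issue; Yolanda's 1,650,000 share passes to Yolanda's issue.
Freya's share (1,650,000) is divided into 3 shares of 550,000: Dario, Carmen, and Lena each take 550,000.
Zainab's share (1,650,000) passes entirely to Chioma.
Yolanda's share (1,650,000) is divided into 4 shares of 412,500: Gabor, Hanna, Petra, and Odalys each take 412,500.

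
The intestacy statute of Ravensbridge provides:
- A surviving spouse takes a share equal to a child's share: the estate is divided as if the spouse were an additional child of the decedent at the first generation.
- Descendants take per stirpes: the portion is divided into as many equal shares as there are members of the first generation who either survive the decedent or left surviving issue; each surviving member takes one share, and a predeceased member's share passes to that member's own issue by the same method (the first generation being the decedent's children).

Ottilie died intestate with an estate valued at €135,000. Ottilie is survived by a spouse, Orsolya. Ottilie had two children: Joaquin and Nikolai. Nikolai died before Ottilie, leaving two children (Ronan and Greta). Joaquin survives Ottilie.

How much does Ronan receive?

The spouse counts as an additional share at the children's level, so there are 3 primary shares of €45,000. Orsolya takes one such share (€45,000).
The children's combined portion (€90,000) is divided into 2 shares of €45,000: Joaquin takes €45,000; Nikolai's €45,000 share passes to Nikolai's issue.
Nikolai's share (€45,000) is divided into 2 shares of €22,500: Ronan and Greta each take €22,500.

Ronan receives €22,500.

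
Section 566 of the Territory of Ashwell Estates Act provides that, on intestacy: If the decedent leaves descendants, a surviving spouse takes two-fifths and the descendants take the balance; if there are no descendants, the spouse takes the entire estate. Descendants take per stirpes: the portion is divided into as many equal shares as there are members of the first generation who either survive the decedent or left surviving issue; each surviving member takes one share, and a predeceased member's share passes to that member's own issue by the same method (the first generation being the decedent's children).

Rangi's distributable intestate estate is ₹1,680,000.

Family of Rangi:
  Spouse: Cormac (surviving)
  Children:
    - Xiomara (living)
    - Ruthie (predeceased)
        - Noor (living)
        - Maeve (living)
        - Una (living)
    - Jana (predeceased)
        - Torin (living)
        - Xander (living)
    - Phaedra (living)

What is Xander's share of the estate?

Xander receives ₹126,000.

Cormac takes two-fifths of ₹1,680,000 = ₹672,000. The remaining ₹1,008,000 passes to the descendants.
The descendants' portion (₹1,008,000) is divided into 4 shares of ₹252,000: Xiomara and Phaedra each take ₹252,000; Ruthie's ₹252,000 share passes to Ruthie's issue; Jana's ₹252,000 share passes to Jana's issue.
Ruthie's share (₹252,000) is divided into 3 shares of ₹84,000: Noor, Maeve, and Una each take ₹84,000.
Jana's share (₹252,000) is divided into 2 shares of ₹126,000: Torin and Xander each take ₹126,000.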